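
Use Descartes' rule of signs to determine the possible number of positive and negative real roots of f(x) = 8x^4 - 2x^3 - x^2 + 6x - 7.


Descartes' rule of signs:

For positive roots, count sign changes in f(x) = 8x^4 - 2x^3 - x^2 + 6x - 7:
Signs of coefficients: +, -, -, +, -
Number of sign changes: 3
Possible positive real roots: 3, 1

For negative roots, examine f(-x) = 8x^4 + 2x^3 - x^2 - 6x - 7:
Signs of coefficients: +, +, -, -, -
Number of sign changes: 1
Possible negative real roots: 1

Positive roots: 3 or 1; Negative roots: 1


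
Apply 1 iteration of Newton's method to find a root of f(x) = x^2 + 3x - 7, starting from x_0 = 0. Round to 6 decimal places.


Newton's method: x_(n+1) = x_n - f(x_n)/f'(x_n)
f(x) = x^2 + 3x - 7
f'(x) = 2x + 3

Iteration 1:
  f(0.000000) = -7.000000
  f'(0.000000) = 3.000000
  x_1 = 0.000000 - (-7.000000)/(3.000000) = 2.333333

x_1 = 2.333333


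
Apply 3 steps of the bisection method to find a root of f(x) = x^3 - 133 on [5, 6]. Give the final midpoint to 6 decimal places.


f(x) = x^3 - 133
f(5) = -8 < 0
f(6) = 83 > 0

Step 1: midpoint = (5.000000 + 6.000000)/2 = 5.500000
  f(5.500000) = 33.375000
  f(mid) > 0, so root is in [5.000000, 5.500000]

Step 2: midpoint = (5.000000 + 5.500000)/2 = 5.250000
  f(5.250000) = 11.703125
  f(mid) > 0, so root is in [5.000000, 5.250000]

Step 3: midpoint = (5.000000 + 5.250000)/2 = 5.125000
  f(5.125000) = 1.611328
  f(mid) > 0, so root is in [5.000000, 5.125000]

midpoint = 5.125000


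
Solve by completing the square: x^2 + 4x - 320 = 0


Start: x^2 + 4x - 320 = 0
Move constant: x^2 + 4x = 320
Half of 4 is 2, squared is 4
Add 4 to both sides: x^2 + 4x + 4 = 324
(x + 2)^2 = 324
x + 2 = ±18
x = -2 + 18 = 16 or x = -2 - 18 = -20

x = -20, x = 16


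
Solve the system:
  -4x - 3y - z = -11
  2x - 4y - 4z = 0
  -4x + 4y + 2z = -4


Using Cramer's rule. Expand each determinant along the first row.
D  = (-4)*[(-4)*2 - (-4)*4] - (-3)*[2*2 - (-4)*(-4)] + (-1)*[2*4 - (-4)*(-4)]
  = (-4)*(8) - (-3)*(-12) + (-1)*(-8) = -60
Dx = (-11)*[(-4)*2 - (-4)*4] - (-3)*[0*2 - (-4)*(-4)] + (-1)*[0*4 - (-4)*(-4)]
  = (-11)*(8) - (-3)*(-16) + (-1)*(-16) = -120
Dy = (-4)*[0*2 - (-4)*(-4)] - (-11)*[2*2 - (-4)*(-4)] + (-1)*[2*(-4) - 0*(-4)]
  = (-4)*(-16) - (-11)*(-12) + (-1)*(-8) = -60
Dz = (-4)*[(-4)*(-4) - 0*4] - (-3)*[2*(-4) - 0*(-4)] + (-11)*[2*4 - (-4)*(-4)]
  = (-4)*(16) - (-3)*(-8) + (-11)*(-8) = 0
x = Dx/D = -120/-60 = 2, y = Dy/D = -60/-60 = 1, z = Dz/D = 0/-60 = 0
Check eq1: (-4)(2) + (-3)(1) + (-1)(0) = -11 = -11 ✓
Check eq2: (2)(2) + (-4)(1) + (-4)(0) = 0 = 0 ✓
Check eq3: (-4)(2) + (4)(1) + (2)(0) = -4 = -4 ✓

x = 2, y = 1, z = 0


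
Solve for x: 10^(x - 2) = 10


Express both sides with the same base.
10 = 10^1
Since the bases match, equate exponents: x - 2 = 1
So x = 1 - (-2) = 3

x = 3


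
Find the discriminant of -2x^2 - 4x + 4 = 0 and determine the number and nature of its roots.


For ax^2 + bx + c = 0, discriminant D = b^2 - 4ac
Here a = -2, b = -4, c = 4
D = (-4)^2 - 4(-2)(4) = 16 + 32 = 48

D = 48 > 0 but not a perfect square
The equation has 2 distinct real irrational roots.

Discriminant = 48, 2 distinct real irrational roots


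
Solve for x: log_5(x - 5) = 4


Convert to exponential form: x - 5 = 5^4 = 625
x = 625 + 5 = 630
Check: log_5(630 - 5) = log_5(625) = log_5(625) = 4 ✓

x = 630


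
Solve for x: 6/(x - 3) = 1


Multiply both sides by (x - 3): 6 = 1(x - 3)
Distribute: 6 = x - 3
x = 6 + 3 = 9
x = 9

x = 9


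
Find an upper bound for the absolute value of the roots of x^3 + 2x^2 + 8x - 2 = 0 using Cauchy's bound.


Cauchy's bound: all roots r satisfy |r| <= 1 + max(|a_i/a_n|) for i = 0,...,n-1
where a_n is the leading coefficient.

Coefficients: [1, 2, 8, -2]
Leading coefficient a_n = 1
Ratios |a_i/a_n|: 2, 8, 2
Maximum ratio: 8
Cauchy's bound: |r| <= 1 + 8 = 9

Upper bound = 9


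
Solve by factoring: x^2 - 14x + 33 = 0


We need two numbers that multiply to 33 and add to -14.
Those numbers are -3 and -11 (since (-3) * (-11) = 33 and (-3) + (-11) = -14).
So x^2 - 14x + 33 = (x - 3)(x - 11) = 0
Setting each factor to zero: x = 3 or x = 11

x = 3, x = 11


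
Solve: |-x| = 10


An absolute value equation |expr| = 10 gives two cases:
Case 1: -x = 10
  -x = 10, so x = -10
Case 2: -x = -10
  -x = -10, so x = 10

x = -10, x = 10


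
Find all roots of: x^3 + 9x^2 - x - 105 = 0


Let p(x) = x^3 + 9x^2 - x - 105. By the rational root theorem (leading coefficient 1), any rational root is an integer divisor of 105: try ±1, ±2, ... in turn.
Test x = 1: value = -96 ≠ 0.
Test x = -1: value = -96 ≠ 0.
Test x = 3: value = 0 ✓, so (x - 3) is a factor.
Synthetic division by (x - 3): bring down 1; 1(3) + 9 = 12; 12(3) - 1 = 35; 35(3) - 105 = 0 → quotient x^2 + 12x + 35, remainder 0.
Solve the quadratic x^2 + 12x + 35 = 0: discriminant = 12^2 - 4(1)(35) = 144 - 140 = 4.
sqrt(4) = 2, so x = (-12 ± 2)/2: x = -5 or x = -7.
Collecting all roots found:

x = -7, x = -5, x = 3


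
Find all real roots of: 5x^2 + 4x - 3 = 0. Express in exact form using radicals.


Using the quadratic formula: x = (-b ± sqrt(b^2 - 4ac)) / (2a)
Here a = 5, b = 4, c = -3
Discriminant = b^2 - 4ac = 4^2 - 4(5)(-3) = 16 + 60 = 76
Since discriminant = 76 > 0, there are two real roots.
x = (-4 ± 2*sqrt(19)) / 10
Simplifying: x = (-2 ± sqrt(19)) / 5
Numerically: x ≈ 0.4718 or x ≈ -1.2718

x = (-2 + sqrt(19)) / 5 or x = (-2 - sqrt(19)) / 5


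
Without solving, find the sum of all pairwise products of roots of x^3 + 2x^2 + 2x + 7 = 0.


By Vieta's formulas for x^3 + bx^2 + cx + d = 0:
  r1 + r2 + r3 = -b/a = -2
  r1*r2 + r1*r3 + r2*r3 = c/a = 2
  r1*r2*r3 = -d/a = -7


Sum of pairwise products = 2


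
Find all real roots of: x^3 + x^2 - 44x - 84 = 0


Let p(x) = x^3 + x^2 - 44x - 84. By the rational root theorem (leading coefficient 1), any rational root is an integer divisor of 84: try ±1, ±2, ... in turn.
Test x = 1: value = -126 ≠ 0.
Test x = -1: value = -40 ≠ 0.
Test x = 2: value = -160 ≠ 0.
Test x = -2: value = 0 ✓, so (x + 2) is a factor.
Synthetic division by (x + 2): bring down 1; 1(-2) + 1 = -1; (-1)(-2) - 44 = -42; (-42)(-2) - 84 = 0 → quotient x^2 - x - 42, remainder 0.
Solve the quadratic x^2 - x - 42 = 0: discriminant = (-1)^2 - 4(1)(-42) = 1 + 168 = 169.
sqrt(169) = 13, so x = (1 ± 13)/2: x = 7 or x = -6.

x = -6, x = -2, x = 7


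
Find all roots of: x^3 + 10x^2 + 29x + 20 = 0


Let p(x) = x^3 + 10x^2 + 29x + 20. By the rational root theorem (leading coefficient 1), any rational root is an integer divisor of 20: try ±1, ±2, ... in turn.
Test x = 1: value = 60 ≠ 0.
Test x = -1: value = 0 ✓, so (x + 1) is a factor.
Synthetic division by (x + 1): bring down 1; 1(-1) + 10 = 9; 9(-1) + 29 = 20; 20(-1) + 20 = 0 → quotient x^2 + 9x + 20, remainder 0.
Solve the quadratic x^2 + 9x + 20 = 0: discriminant = 9^2 - 4(1)(20) = 81 - 80 = 1.
sqrt(1) = 1, so x = (-9 ± 1)/2: x = -4 or x = -5.
Collecting all roots found:

x = -5, x = -4, x = -1


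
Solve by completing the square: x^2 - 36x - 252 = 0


Start: x^2 - 36x - 252 = 0
Move constant: x^2 - 36x = 252
Half of -36 is -18, squared is 324
Add 324 to both sides: x^2 - 36x + 324 = 576
(x - 18)^2 = 576
x - 18 = ±24
x = 18 + 24 = 42 or x = 18 - 24 = -6

x = -6, x = 42


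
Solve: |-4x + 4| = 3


An absolute value equation |expr| = 3 gives two cases:
Case 1: -4x + 4 = 3
  -4x = -1, so x = 1/4
Case 2: -4x + 4 = -3
  -4x = -7, so x = 7/4

x = 1/4, x = 7/4


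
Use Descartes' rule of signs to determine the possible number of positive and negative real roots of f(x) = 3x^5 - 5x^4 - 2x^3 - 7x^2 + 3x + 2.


Descartes' rule of signs:

For positive roots, count sign changes in f(x) = 3x^5 - 5x^4 - 2x^3 - 7x^2 + 3x + 2:
Signs of coefficients: +, -, -, -, +, +
Number of sign changes: 2
Possible positive real roots: 2, 0

For negative roots, examine f(-x) = -3x^5 - 5x^4 + 2x^3 - 7x^2 - 3x + 2:
Signs of coefficients: -, -, +, -, -, +
Number of sign changes: 3
Possible negative real roots: 3, 1

Positive roots: 2 or 0; Negative roots: 3 or 1


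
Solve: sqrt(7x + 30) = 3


Square both sides: 7x + 30 = 3^2 = 9
7x = 9 - 30 = -21
x = -3
Check: sqrt(7*(-3) + 30) = sqrt(9) = 3 ✓

x = -3


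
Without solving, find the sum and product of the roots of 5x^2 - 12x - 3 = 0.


By Vieta's formulas for ax^2 + bx + c = 0:
  Sum of roots = -b/a
  Product of roots = c/a

Here a = 5, b = -12, c = -3
Sum = -(-12)/5 = 12/5
Product = -3/5 = -3/5

Sum = 12/5, Product = -3/5


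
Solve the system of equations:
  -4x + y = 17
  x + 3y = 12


Using Cramer's rule:
Determinant D = (-4)(3) - (1)(1) = -12 - 1 = -13
Dx = (17)(3) - (12)(1) = 51 - 12 = 39
Dy = (-4)(12) - (1)(17) = -48 - 17 = -65
x = Dx/D = 39/-13 = -3
y = Dy/D = -65/-13 = 5

x = -3, y = 5


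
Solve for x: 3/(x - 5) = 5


Multiply both sides by (x - 5): 3 = 5(x - 5)
Distribute: 3 = 5x - 25
5x = 3 + 25 = 28
x = 28/5

x = 28/5


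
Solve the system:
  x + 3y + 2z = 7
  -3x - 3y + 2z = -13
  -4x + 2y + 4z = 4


Using Cramer's rule. Expand each determinant along the first row.
D  = 1*[(-3)*4 - 2*2] - 3*[(-3)*4 - 2*(-4)] + 2*[(-3)*2 - (-3)*(-4)]
  = 1*(-16) - 3*(-4) + 2*(-18) = -40
Dx = 7*[(-3)*4 - 2*2] - 3*[(-13)*4 - 2*4] + 2*[(-13)*2 - (-3)*4]
  = 7*(-16) - 3*(-60) + 2*(-14) = 40
Dy = 1*[(-13)*4 - 2*4] - 7*[(-3)*4 - 2*(-4)] + 2*[(-3)*4 - (-13)*(-4)]
  = 1*(-60) - 7*(-4) + 2*(-64) = -160
Dz = 1*[(-3)*4 - (-13)*2] - 3*[(-3)*4 - (-13)*(-4)] + 7*[(-3)*2 - (-3)*(-4)]
  = 1*(14) - 3*(-64) + 7*(-18) = 80
x = Dx/D = 40/-40 = -1, y = Dy/D = -160/-40 = 4, z = Dz/D = 80/-40 = -2
Check eq1: (1)(-1) + (3)(4) + (2)(-2) = 7 = 7 ✓
Check eq2: (-3)(-1) + (-3)(4) + (2)(-2) = -13 = -13 ✓
Check eq3: (-4)(-1) + (2)(4) + (4)(-2) = 4 = 4 ✓

x = -1, y = 4, z = -2


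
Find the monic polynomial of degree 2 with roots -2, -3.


A monic polynomial with roots -2, -3 is:
p(x) = (x + 2)(x + 3)
After multiplying by (x + 2): x + 2
After multiplying by (x + 3): x^2 + 5x + 6

x^2 + 5x + 6


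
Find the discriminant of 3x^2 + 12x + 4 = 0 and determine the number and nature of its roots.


For ax^2 + bx + c = 0, discriminant D = b^2 - 4ac
Here a = 3, b = 12, c = 4
D = (12)^2 - 4(3)(4) = 144 - 48 = 96

D = 96 > 0 but not a perfect square
The equation has 2 distinct real irrational roots.

Discriminant = 96, 2 distinct real irrational roots


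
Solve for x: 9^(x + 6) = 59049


Express both sides with the same base.
59049 = 9^5
Since the bases match, equate exponents: x + 6 = 5
So x = 5 - (6) = -1

x = -1


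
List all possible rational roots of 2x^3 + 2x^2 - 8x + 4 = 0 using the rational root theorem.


Rational root theorem: possible roots are ±p/q where:
  p divides the constant term (4): p ∈ {1, 2, 4}
  q divides the leading coefficient (2): q ∈ {1, 2}

All possible rational roots: -4, -2, -1, -1/2, 1/2, 1, 2, 4

-4, -2, -1, -1/2, 1/2, 1, 2, 4


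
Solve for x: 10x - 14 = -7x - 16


Starting with: 10x - 14 = -7x - 16
Move all x terms to left: (10 + 7)x = -16 + 14
Simplify: 17x = -2
Divide both sides by 17: x = -2/17

x = -2/17


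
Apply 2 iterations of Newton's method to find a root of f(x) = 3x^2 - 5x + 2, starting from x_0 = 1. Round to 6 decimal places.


Newton's method: x_(n+1) = x_n - f(x_n)/f'(x_n)
f(x) = 3x^2 - 5x + 2
f'(x) = 6x - 5

Iteration 1:
  f(1.000000) = 0.000000
  f'(1.000000) = 1.000000
  x_1 = 1.000000 - (0.000000)/(1.000000) = 1.000000

Iteration 2:
  f(1.000000) = 0.000000
  f'(1.000000) = 1.000000
  x_2 = 1.000000 - (0.000000)/(1.000000) = 1.000000

x_2 = 1.000000


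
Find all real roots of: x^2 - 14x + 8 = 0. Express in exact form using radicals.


Using the quadratic formula: x = (-b ± sqrt(b^2 - 4ac)) / (2a)
Here a = 1, b = -14, c = 8
Discriminant = b^2 - 4ac = (-14)^2 - 4(1)(8) = 196 - 32 = 164
Since discriminant = 164 > 0, there are two real roots.
x = (14 ± 2*sqrt(41)) / 2
Simplifying: x = 7 ± sqrt(41)
Numerically: x ≈ 13.4031 or x ≈ 0.5969

x = 7 + sqrt(41) or x = 7 - sqrt(41)


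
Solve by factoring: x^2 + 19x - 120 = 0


We need two numbers that multiply to -120 and add to 19.
Those numbers are 24 and -5 (since 24 * (-5) = -120 and 24 + (-5) = 19).
So x^2 + 19x - 120 = (x + 24)(x - 5) = 0
Setting each factor to zero: x = -24 or x = 5

x = -24, x = 5


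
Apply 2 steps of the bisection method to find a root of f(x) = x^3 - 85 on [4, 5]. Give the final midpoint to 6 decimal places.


f(x) = x^3 - 85
f(4) = -21 < 0
f(5) = 40 > 0

Step 1: midpoint = (4.000000 + 5.000000)/2 = 4.500000
  f(4.500000) = 6.125000
  f(mid) > 0, so root is in [4.000000, 4.500000]

Step 2: midpoint = (4.000000 + 4.500000)/2 = 4.250000
  f(4.250000) = -8.234375
  f(mid) < 0, so root is in [4.250000, 4.500000]

midpoint = 4.250000


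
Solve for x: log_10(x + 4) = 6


Convert to exponential form: x + 4 = 10^6 = 1000000
x = 1000000 - 4 = 999996
Check: log_10(999996 + 4) = log_10(1000000) = log_10(1000000) = 6 ✓

x = 999996


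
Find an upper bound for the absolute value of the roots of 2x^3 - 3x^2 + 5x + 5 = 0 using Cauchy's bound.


Cauchy's bound: all roots r satisfy |r| <= 1 + max(|a_i/a_n|) for i = 0,...,n-1
where a_n is the leading coefficient.

Coefficients: [2, -3, 5, 5]
Leading coefficient a_n = 2
Ratios |a_i/a_n|: 3/2, 5/2, 5/2
Maximum ratio: 5/2
Cauchy's bound: |r| <= 1 + 5/2 = 7/2

Upper bound = 7/2


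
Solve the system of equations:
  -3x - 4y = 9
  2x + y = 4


Using Cramer's rule:
Determinant D = (-3)(1) - (2)(-4) = -3 + 8 = 5
Dx = (9)(1) - (4)(-4) = 9 + 16 = 25
Dy = (-3)(4) - (2)(9) = -12 - 18 = -30
x = Dx/D = 25/5 = 5
y = Dy/D = -30/5 = -6

x = 5, y = -6


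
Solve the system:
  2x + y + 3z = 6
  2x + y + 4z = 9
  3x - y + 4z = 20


Using Cramer's rule. Expand each determinant along the first row.
D  = 2*[1*4 - 4*(-1)] - 1*[2*4 - 4*3] + 3*[2*(-1) - 1*3]
  = 2*(8) - 1*(-4) + 3*(-5) = 5
Dx = 6*[1*4 - 4*(-1)] - 1*[9*4 - 4*20] + 3*[9*(-1) - 1*20]
  = 6*(8) - 1*(-44) + 3*(-29) = 5
Dy = 2*[9*4 - 4*20] - 6*[2*4 - 4*3] + 3*[2*20 - 9*3]
  = 2*(-44) - 6*(-4) + 3*(13) = -25
Dz = 2*[1*20 - 9*(-1)] - 1*[2*20 - 9*3] + 6*[2*(-1) - 1*3]
  = 2*(29) - 1*(13) + 6*(-5) = 15
x = Dx/D = 5/5 = 1, y = Dy/D = -25/5 = -5, z = Dz/D = 15/5 = 3
Check eq1: (2)(1) + (1)(-5) + (3)(3) = 6 = 6 ✓
Check eq2: (2)(1) + (1)(-5) + (4)(3) = 9 = 9 ✓
Check eq3: (3)(1) + (-1)(-5) + (4)(3) = 20 = 20 ✓

x = 1, y = -5, z = 3


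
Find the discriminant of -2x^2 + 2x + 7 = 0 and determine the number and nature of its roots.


For ax^2 + bx + c = 0, discriminant D = b^2 - 4ac
Here a = -2, b = 2, c = 7
D = (2)^2 - 4(-2)(7) = 4 + 56 = 60

D = 60 > 0 but not a perfect square
The equation has 2 distinct real irrational roots.

Discriminant = 60, 2 distinct real irrational roots


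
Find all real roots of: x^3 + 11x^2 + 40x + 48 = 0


Let p(x) = x^3 + 11x^2 + 40x + 48. By the rational root theorem (leading coefficient 1), any rational root is an integer divisor of 48: try ±1, ±2, ... in turn.
Test x = 1: value = 100 ≠ 0.
Test x = -1: value = 18 ≠ 0.
Test x = 2: value = 180 ≠ 0.
Test x = -2: value = 4 ≠ 0.
Test x = 3: value = 294 ≠ 0.
Test x = -3: value = 0 ✓, so (x + 3) is a factor.
Synthetic division by (x + 3): bring down 1; 1(-3) + 11 = 8; 8(-3) + 40 = 16; 16(-3) + 48 = 0 → quotient x^2 + 8x + 16, remainder 0.
Solve the quadratic x^2 + 8x + 16 = 0: discriminant = 8^2 - 4(1)(16) = 64 - 64 = 0.
Discriminant = 0, so a double root: x = -8/2 = -4.

x = -4 (multiplicity 2), x = -3


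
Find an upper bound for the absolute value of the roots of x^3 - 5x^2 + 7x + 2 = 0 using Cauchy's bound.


Cauchy's bound: all roots r satisfy |r| <= 1 + max(|a_i/a_n|) for i = 0,...,n-1
where a_n is the leading coefficient.

Coefficients: [1, -5, 7, 2]
Leading coefficient a_n = 1
Ratios |a_i/a_n|: 5, 7, 2
Maximum ratio: 7
Cauchy's bound: |r| <= 1 + 7 = 8

Upper bound = 8


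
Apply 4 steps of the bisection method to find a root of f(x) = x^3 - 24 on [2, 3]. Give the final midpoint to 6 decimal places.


f(x) = x^3 - 24
f(2) = -16 < 0
f(3) = 3 > 0

Step 1: midpoint = (2.000000 + 3.000000)/2 = 2.500000
  f(2.500000) = -8.375000
  f(mid) < 0, so root is in [2.500000, 3.000000]

Step 2: midpoint = (2.500000 + 3.000000)/2 = 2.750000
  f(2.750000) = -3.203125
  f(mid) < 0, so root is in [2.750000, 3.000000]

Step 3: midpoint = (2.750000 + 3.000000)/2 = 2.875000
  f(2.875000) = -0.236328
  f(mid) < 0, so root is in [2.875000, 3.000000]

Step 4: midpoint = (2.875000 + 3.000000)/2 = 2.937500
  f(2.937500) = 1.347412
  f(mid) > 0, so root is in [2.875000, 2.937500]

midpoint = 2.937500


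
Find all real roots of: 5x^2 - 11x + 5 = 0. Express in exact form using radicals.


Using the quadratic formula: x = (-b ± sqrt(b^2 - 4ac)) / (2a)
Here a = 5, b = -11, c = 5
Discriminant = b^2 - 4ac = (-11)^2 - 4(5)(5) = 121 - 100 = 21
Since discriminant = 21 > 0, there are two real roots.
x = (11 ± sqrt(21)) / 10
Numerically: x ≈ 1.5583 or x ≈ 0.6417

x = (11 + sqrt(21)) / 10 or x = (11 - sqrt(21)) / 10


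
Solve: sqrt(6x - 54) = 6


Square both sides: 6x - 54 = 6^2 = 36
6x = 36 + 54 = 90
x = 15
Check: sqrt(6*15 - 54) = sqrt(36) = 6 ✓

x = 15


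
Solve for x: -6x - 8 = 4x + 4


Starting with: -6x - 8 = 4x + 4
Move all x terms to left: (-6 - 4)x = 4 + 8
Simplify: -10x = 12
Divide both sides by -10: x = -6/5

x = -6/5


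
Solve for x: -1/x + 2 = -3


Subtract 2 from both sides: -1/x = -5
Multiply both sides by x: -1 = -5 * x
Divide by -5: x = 1/5

x = 1/5


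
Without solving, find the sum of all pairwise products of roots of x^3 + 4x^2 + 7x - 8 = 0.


By Vieta's formulas for x^3 + bx^2 + cx + d = 0:
  r1 + r2 + r3 = -b/a = -4
  r1*r2 + r1*r3 + r2*r3 = c/a = 7
  r1*r2*r3 = -d/a = 8


Sum of pairwise products = 7


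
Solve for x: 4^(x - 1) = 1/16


Express both sides with the same base.
1/16 = 4^(-2)
Since the bases match, equate exponents: x - 1 = -2
So x = -2 - (-1) = -1

x = -1


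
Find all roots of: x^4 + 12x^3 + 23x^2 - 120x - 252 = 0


Let p(x) = x^4 + 12x^3 + 23x^2 - 120x - 252. By the rational root theorem (leading coefficient 1), any rational root is an integer divisor of 252: try ±1, ±2, ... in turn.
Test x = 1: value = -336 ≠ 0.
Test x = -1: value = -120 ≠ 0.
Test x = 2: value = -288 ≠ 0.
Test x = -2: value = 0 ✓, so (x + 2) is a factor.
Synthetic division by (x + 2): bring down 1; 1(-2) + 12 = 10; 10(-2) + 23 = 3; 3(-2) - 120 = -126; (-126)(-2) - 252 = 0 → quotient x^3 + 10x^2 + 3x - 126, remainder 0.
Continue with the quotient x^3 + 10x^2 + 3x - 126 (candidates must divide 126; re-test x = -2 first in case it repeats).
Test x = -2: value = -100 ≠ 0.
Test x = 3: value = 0 ✓, so (x - 3) is a factor.
Synthetic division by (x - 3): bring down 1; 1(3) + 10 = 13; 13(3) + 3 = 42; 42(3) - 126 = 0 → quotient x^2 + 13x + 42, remainder 0.
Solve the quadratic x^2 + 13x + 42 = 0: discriminant = 13^2 - 4(1)(42) = 169 - 168 = 1.
sqrt(1) = 1, so x = (-13 ± 1)/2: x = -6 or x = -7.
Collecting all roots found:

x = -7, x = -6, x = -2, x = 3


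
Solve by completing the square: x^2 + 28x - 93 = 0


Start: x^2 + 28x - 93 = 0
Move constant: x^2 + 28x = 93
Half of 28 is 14, squared is 196
Add 196 to both sides: x^2 + 28x + 196 = 289
(x + 14)^2 = 289
x + 14 = ±17
x = -14 + 17 = 3 or x = -14 - 17 = -31

x = -31, x = 3


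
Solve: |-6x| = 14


An absolute value equation |expr| = 14 gives two cases:
Case 1: -6x = 14
  -6x = 14, so x = -7/3
Case 2: -6x = -14
  -6x = -14, so x = 7/3

x = -7/3, x = 7/3


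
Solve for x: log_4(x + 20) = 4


Convert to exponential form: x + 20 = 4^4 = 256
x = 256 - 20 = 236
Check: log_4(236 + 20) = log_4(256) = log_4(256) = 4 ✓

x = 236


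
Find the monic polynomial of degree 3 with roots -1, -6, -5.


A monic polynomial with roots -1, -6, -5 is:
p(x) = (x + 1)(x + 6)(x + 5)
After multiplying by (x + 1): x + 1
After multiplying by (x + 6): x^2 + 7x + 6
After multiplying by (x + 5): x^3 + 12x^2 + 41x + 30

x^3 + 12x^2 + 41x + 30


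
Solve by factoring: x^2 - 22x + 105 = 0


We need two numbers that multiply to 105 and add to -22.
Those numbers are -7 and -15 (since (-7) * (-15) = 105 and (-7) + (-15) = -22).
So x^2 - 22x + 105 = (x - 7)(x - 15) = 0
Setting each factor to zero: x = 7 or x = 15

x = 7, x = 15


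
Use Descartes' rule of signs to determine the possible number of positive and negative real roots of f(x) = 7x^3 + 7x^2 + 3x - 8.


Descartes' rule of signs:

For positive roots, count sign changes in f(x) = 7x^3 + 7x^2 + 3x - 8:
Signs of coefficients: +, +, +, -
Number of sign changes: 1
Possible positive real roots: 1

For negative roots, examine f(-x) = -7x^3 + 7x^2 - 3x - 8:
Signs of coefficients: -, +, -, -
Number of sign changes: 2
Possible negative real roots: 2, 0

Positive roots: 1; Negative roots: 2 or 0


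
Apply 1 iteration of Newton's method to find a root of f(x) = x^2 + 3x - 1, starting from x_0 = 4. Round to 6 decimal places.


Newton's method: x_(n+1) = x_n - f(x_n)/f'(x_n)
f(x) = x^2 + 3x - 1
f'(x) = 2x + 3

Iteration 1:
  f(4.000000) = 27.000000
  f'(4.000000) = 11.000000
  x_1 = 4.000000 - (27.000000)/(11.000000) = 1.545455

x_1 = 1.545455


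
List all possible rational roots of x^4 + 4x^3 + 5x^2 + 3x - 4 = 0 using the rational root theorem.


Rational root theorem: possible roots are ±p/q where:
  p divides the constant term (-4): p ∈ {1, 2, 4}
  q divides the leading coefficient (1): q ∈ {1}

All possible rational roots: -4, -2, -1, 1, 2, 4

-4, -2, -1, 1, 2, 4


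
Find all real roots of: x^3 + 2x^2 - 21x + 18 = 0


Let p(x) = x^3 + 2x^2 - 21x + 18. By the rational root theorem (leading coefficient 1), any rational root is an integer divisor of 18: try ±1, ±2, ... in turn.
Test x = 1: value = 0 ✓, so (x - 1) is a factor.
Synthetic division by (x - 1): bring down 1; 1(1) + 2 = 3; 3(1) - 21 = -18; (-18)(1) + 18 = 0 → quotient x^2 + 3x - 18, remainder 0.
Solve the quadratic x^2 + 3x - 18 = 0: discriminant = 3^2 - 4(1)(-18) = 9 + 72 = 81.
sqrt(81) = 9, so x = (-3 ± 9)/2: x = 3 or x = -6.

x = -6, x = 1, x = 3


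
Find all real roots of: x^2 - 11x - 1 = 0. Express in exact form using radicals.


Using the quadratic formula: x = (-b ± sqrt(b^2 - 4ac)) / (2a)
Here a = 1, b = -11, c = -1
Discriminant = b^2 - 4ac = (-11)^2 - 4(1)(-1) = 121 + 4 = 125
Since discriminant = 125 > 0, there are two real roots.
x = (11 ± 5*sqrt(5)) / 2
Numerically: x ≈ 11.0902 or x ≈ -0.0902

x = (11 + 5*sqrt(5)) / 2 or x = (11 - 5*sqrt(5)) / 2


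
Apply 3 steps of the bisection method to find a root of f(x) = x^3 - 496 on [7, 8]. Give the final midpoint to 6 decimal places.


f(x) = x^3 - 496
f(7) = -153 < 0
f(8) = 16 > 0

Step 1: midpoint = (7.000000 + 8.000000)/2 = 7.500000
  f(7.500000) = -74.125000
  f(mid) < 0, so root is in [7.500000, 8.000000]

Step 2: midpoint = (7.500000 + 8.000000)/2 = 7.750000
  f(7.750000) = -30.515625
  f(mid) < 0, so root is in [7.750000, 8.000000]

Step 3: midpoint = (7.750000 + 8.000000)/2 = 7.875000
  f(7.875000) = -7.626953
  f(mid) < 0, so root is in [7.875000, 8.000000]

midpoint = 7.875000


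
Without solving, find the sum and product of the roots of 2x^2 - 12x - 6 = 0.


By Vieta's formulas for ax^2 + bx + c = 0:
  Sum of roots = -b/a
  Product of roots = c/a

Here a = 2, b = -12, c = -6
Sum = -(-12)/2 = 6
Product = -6/2 = -3

Sum = 6, Product = -3


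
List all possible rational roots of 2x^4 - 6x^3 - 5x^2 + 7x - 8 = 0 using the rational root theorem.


Rational root theorem: possible roots are ±p/q where:
  p divides the constant term (-8): p ∈ {1, 2, 4, 8}
  q divides the leading coefficient (2): q ∈ {1, 2}

All possible rational roots: -8, -4, -2, -1, -1/2, 1/2, 1, 2, 4, 8

-8, -4, -2, -1, -1/2, 1/2, 1, 2, 4, 8


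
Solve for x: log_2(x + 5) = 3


Convert to exponential form: x + 5 = 2^3 = 8
x = 8 - 5 = 3
Check: log_2(3 + 5) = log_2(8) = log_2(8) = 3 ✓

x = 3


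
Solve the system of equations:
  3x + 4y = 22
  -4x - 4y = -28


Using Cramer's rule:
Determinant D = (3)(-4) - (-4)(4) = -12 + 16 = 4
Dx = (22)(-4) - (-28)(4) = -88 + 112 = 24
Dy = (3)(-28) - (-4)(22) = -84 + 88 = 4
x = Dx/D = 24/4 = 6
y = Dy/D = 4/4 = 1

x = 6, y = 1


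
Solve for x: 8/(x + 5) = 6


Multiply both sides by (x + 5): 8 = 6(x + 5)
Distribute: 8 = 6x + 30
6x = 8 - 30 = -22
x = -11/3

x = -11/3


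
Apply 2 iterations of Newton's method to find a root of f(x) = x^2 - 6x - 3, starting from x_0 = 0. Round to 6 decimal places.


Newton's method: x_(n+1) = x_n - f(x_n)/f'(x_n)
f(x) = x^2 - 6x - 3
f'(x) = 2x - 6

Iteration 1:
  f(0.000000) = -3.000000
  f'(0.000000) = -6.000000
  x_1 = 0.000000 - (-3.000000)/(-6.000000) = -0.500000

Iteration 2:
  f(-0.500000) = 0.250000
  f'(-0.500000) = -7.000000
  x_2 = -0.500000 - (0.250000)/(-7.000000) = -0.464286

x_2 = -0.464286


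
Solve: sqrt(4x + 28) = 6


Square both sides: 4x + 28 = 6^2 = 36
4x = 36 - 28 = 8
x = 2
Check: sqrt(4*2 + 28) = sqrt(36) = 6 ✓

x = 2


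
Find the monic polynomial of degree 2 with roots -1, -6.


A monic polynomial with roots -1, -6 is:
p(x) = (x + 1)(x + 6)
After multiplying by (x + 1): x + 1
After multiplying by (x + 6): x^2 + 7x + 6

x^2 + 7x + 6


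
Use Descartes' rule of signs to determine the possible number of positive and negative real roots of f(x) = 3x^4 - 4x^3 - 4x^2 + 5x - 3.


Descartes' rule of signs:

For positive roots, count sign changes in f(x) = 3x^4 - 4x^3 - 4x^2 + 5x - 3:
Signs of coefficients: +, -, -, +, -
Number of sign changes: 3
Possible positive real roots: 3, 1

For negative roots, examine f(-x) = 3x^4 + 4x^3 - 4x^2 - 5x - 3:
Signs of coefficients: +, +, -, -, -
Number of sign changes: 1
Possible negative real roots: 1

Positive roots: 3 or 1; Negative roots: 1


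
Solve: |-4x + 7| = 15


An absolute value equation |expr| = 15 gives two cases:
Case 1: -4x + 7 = 15
  -4x = 8, so x = -2
Case 2: -4x + 7 = -15
  -4x = -22, so x = 11/2

x = -2, x = 11/2


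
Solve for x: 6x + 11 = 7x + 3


Starting with: 6x + 11 = 7x + 3
Move all x terms to left: (6 - 7)x = 3 - 11
Simplify: -x = -8
Divide both sides by -1: x = 8

x = 8


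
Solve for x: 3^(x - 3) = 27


Express both sides with the same base.
27 = 3^3
Since the bases match, equate exponents: x - 3 = 3
So x = 3 - (-3) = 6

x = 6


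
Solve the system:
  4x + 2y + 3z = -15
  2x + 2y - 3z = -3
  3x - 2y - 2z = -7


Using Cramer's rule. Expand each determinant along the first row.
D  = 4*[2*(-2) - (-3)*(-2)] - 2*[2*(-2) - (-3)*3] + 3*[2*(-2) - 2*3]
  = 4*(-10) - 2*(5) + 3*(-10) = -80
Dx = (-15)*[2*(-2) - (-3)*(-2)] - 2*[(-3)*(-2) - (-3)*(-7)] + 3*[(-3)*(-2) - 2*(-7)]
  = (-15)*(-10) - 2*(-15) + 3*(20) = 240
Dy = 4*[(-3)*(-2) - (-3)*(-7)] - (-15)*[2*(-2) - (-3)*3] + 3*[2*(-7) - (-3)*3]
  = 4*(-15) - (-15)*(5) + 3*(-5) = 0
Dz = 4*[2*(-7) - (-3)*(-2)] - 2*[2*(-7) - (-3)*3] + (-15)*[2*(-2) - 2*3]
  = 4*(-20) - 2*(-5) + (-15)*(-10) = 80
x = Dx/D = 240/-80 = -3, y = Dy/D = 0/-80 = 0, z = Dz/D = 80/-80 = -1
Check eq1: (4)(-3) + (2)(0) + (3)(-1) = -15 = -15 ✓
Check eq2: (2)(-3) + (2)(0) + (-3)(-1) = -3 = -3 ✓
Check eq3: (3)(-3) + (-2)(0) + (-2)(-1) = -7 = -7 ✓

x = -3, y = 0, z = -1


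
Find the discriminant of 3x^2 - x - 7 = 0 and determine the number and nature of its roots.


For ax^2 + bx + c = 0, discriminant D = b^2 - 4ac
Here a = 3, b = -1, c = -7
D = (-1)^2 - 4(3)(-7) = 1 + 84 = 85

D = 85 > 0 but not a perfect square
The equation has 2 distinct real irrational roots.

Discriminant = 85, 2 distinct real irrational roots


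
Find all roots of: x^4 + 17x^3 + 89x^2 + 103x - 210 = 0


Let p(x) = x^4 + 17x^3 + 89x^2 + 103x - 210. By the rational root theorem (leading coefficient 1), any rational root is an integer divisor of 210: try ±1, ±2, ... in turn.
Test x = 1: value = 0 ✓, so (x - 1) is a factor.
Synthetic division by (x - 1): bring down 1; 1(1) + 17 = 18; 18(1) + 89 = 107; 107(1) + 103 = 210; 210(1) - 210 = 0 → quotient x^3 + 18x^2 + 107x + 210, remainder 0.
Continue with the quotient x^3 + 18x^2 + 107x + 210 (candidates must divide 210; re-test x = 1 first in case it repeats).
Test x = 1: value = 336 ≠ 0.
Test x = -1: value = 120 ≠ 0.
Test x = 2: value = 504 ≠ 0.
Test x = -2: value = 60 ≠ 0.
Test x = 3: value = 720 ≠ 0.
Test x = -3: value = 24 ≠ 0.
Test x = 5: value = 1320 ≠ 0.
Test x = -5: value = 0 ✓, so (x + 5) is a factor.
Synthetic division by (x + 5): bring down 1; 1(-5) + 18 = 13; 13(-5) + 107 = 42; 42(-5) + 210 = 0 → quotient x^2 + 13x + 42, remainder 0.
Solve the quadratic x^2 + 13x + 42 = 0: discriminant = 13^2 - 4(1)(42) = 169 - 168 = 1.
sqrt(1) = 1, so x = (-13 ± 1)/2: x = -6 or x = -7.
Collecting all roots found:

x = -7, x = -6, x = -5, x = 1


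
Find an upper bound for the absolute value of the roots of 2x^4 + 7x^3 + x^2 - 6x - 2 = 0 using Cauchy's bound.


Cauchy's bound: all roots r satisfy |r| <= 1 + max(|a_i/a_n|) for i = 0,...,n-1
where a_n is the leading coefficient.

Coefficients: [2, 7, 1, -6, -2]
Leading coefficient a_n = 2
Ratios |a_i/a_n|: 7/2, 1/2, 3, 1
Maximum ratio: 7/2
Cauchy's bound: |r| <= 1 + 7/2 = 9/2

Upper bound = 9/2


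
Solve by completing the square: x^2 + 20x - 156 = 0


Start: x^2 + 20x - 156 = 0
Move constant: x^2 + 20x = 156
Half of 20 is 10, squared is 100
Add 100 to both sides: x^2 + 20x + 100 = 256
(x + 10)^2 = 256
x + 10 = ±16
x = -10 + 16 = 6 or x = -10 - 16 = -26

x = -26, x = 6


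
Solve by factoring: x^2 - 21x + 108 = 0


We need two numbers that multiply to 108 and add to -21.
Those numbers are -9 and -12 (since (-9) * (-12) = 108 and (-9) + (-12) = -21).
So x^2 - 21x + 108 = (x - 9)(x - 12) = 0
Setting each factor to zero: x = 9 or x = 12

x = 9, x = 12


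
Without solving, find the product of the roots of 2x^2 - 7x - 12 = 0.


By Vieta's formulas for ax^2 + bx + c = 0:
  Sum of roots = -b/a
  Product of roots = c/a

Here a = 2, b = -7, c = -12
Sum = -(-7)/2 = 7/2
Product = -12/2 = -6

Product = -6


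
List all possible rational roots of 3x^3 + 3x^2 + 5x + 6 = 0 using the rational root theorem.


Rational root theorem: possible roots are ±p/q where:
  p divides the constant term (6): p ∈ {1, 2, 3, 6}
  q divides the leading coefficient (3): q ∈ {1, 3}

All possible rational roots: -6, -3, -2, -1, -2/3, -1/3, 1/3, 2/3, 1, 2, 3, 6

-6, -3, -2, -1, -2/3, -1/3, 1/3, 2/3, 1, 2, 3, 6


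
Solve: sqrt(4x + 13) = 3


Square both sides: 4x + 13 = 3^2 = 9
4x = 9 - 13 = -4
x = -1
Check: sqrt(4*(-1) + 13) = sqrt(9) = 3 ✓

x = -1


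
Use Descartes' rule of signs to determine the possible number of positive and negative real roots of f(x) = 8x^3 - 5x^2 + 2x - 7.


Descartes' rule of signs:

For positive roots, count sign changes in f(x) = 8x^3 - 5x^2 + 2x - 7:
Signs of coefficients: +, -, +, -
Number of sign changes: 3
Possible positive real roots: 3, 1

For negative roots, examine f(-x) = -8x^3 - 5x^2 - 2x - 7:
Signs of coefficients: -, -, -, -
Number of sign changes: 0
Possible negative real roots: 0

Positive roots: 3 or 1; Negative roots: 0


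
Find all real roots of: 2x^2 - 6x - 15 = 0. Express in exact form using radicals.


Using the quadratic formula: x = (-b ± sqrt(b^2 - 4ac)) / (2a)
Here a = 2, b = -6, c = -15
Discriminant = b^2 - 4ac = (-6)^2 - 4(2)(-15) = 36 + 120 = 156
Since discriminant = 156 > 0, there are two real roots.
x = (6 ± 2*sqrt(39)) / 4
Simplifying: x = (3 ± sqrt(39)) / 2
Numerically: x ≈ 4.6225 or x ≈ -1.6225

x = (3 + sqrt(39)) / 2 or x = (3 - sqrt(39)) / 2


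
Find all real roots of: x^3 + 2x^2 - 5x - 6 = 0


Let p(x) = x^3 + 2x^2 - 5x - 6. By the rational root theorem (leading coefficient 1), any rational root is an integer divisor of 6: try ±1, ±2, ... in turn.
Test x = 1: value = -8 ≠ 0.
Test x = -1: value = 0 ✓, so (x + 1) is a factor.
Synthetic division by (x + 1): bring down 1; 1(-1) + 2 = 1; 1(-1) - 5 = -6; (-6)(-1) - 6 = 0 → quotient x^2 + x - 6, remainder 0.
Solve the quadratic x^2 + x - 6 = 0: discriminant = 1^2 - 4(1)(-6) = 1 + 24 = 25.
sqrt(25) = 5, so x = (-1 ± 5)/2: x = 2 or x = -3.

x = -3, x = -1, x = 2


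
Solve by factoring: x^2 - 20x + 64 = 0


We need two numbers that multiply to 64 and add to -20.
Those numbers are -4 and -16 (since (-4) * (-16) = 64 and (-4) + (-16) = -20).
So x^2 - 20x + 64 = (x - 4)(x - 16) = 0
Setting each factor to zero: x = 4 or x = 16

x = 4, x = 16


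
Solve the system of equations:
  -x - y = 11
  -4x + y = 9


Using Cramer's rule:
Determinant D = (-1)(1) - (-4)(-1) = -1 - 4 = -5
Dx = (11)(1) - (9)(-1) = 11 + 9 = 20
Dy = (-1)(9) - (-4)(11) = -9 + 44 = 35
x = Dx/D = 20/-5 = -4
y = Dy/D = 35/-5 = -7

x = -4, y = -7


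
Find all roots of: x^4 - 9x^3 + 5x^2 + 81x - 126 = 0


Let p(x) = x^4 - 9x^3 + 5x^2 + 81x - 126. By the rational root theorem (leading coefficient 1), any rational root is an integer divisor of 126: try ±1, ±2, ... in turn.
Test x = 1: value = -48 ≠ 0.
Test x = -1: value = -192 ≠ 0.
Test x = 2: value = 0 ✓, so (x - 2) is a factor.
Synthetic division by (x - 2): bring down 1; 1(2) - 9 = -7; (-7)(2) + 5 = -9; (-9)(2) + 81 = 63; 63(2) - 126 = 0 → quotient x^3 - 7x^2 - 9x + 63, remainder 0.
Continue with the quotient x^3 - 7x^2 - 9x + 63 (candidates must divide 63).
Test x = 3: value = 0 ✓, so (x - 3) is a factor.
Synthetic division by (x - 3): bring down 1; 1(3) - 7 = -4; (-4)(3) - 9 = -21; (-21)(3) + 63 = 0 → quotient x^2 - 4x - 21, remainder 0.
Solve the quadratic x^2 - 4x - 21 = 0: discriminant = (-4)^2 - 4(1)(-21) = 16 + 84 = 100.
sqrt(100) = 10, so x = (4 ± 10)/2: x = 7 or x = -3.
Collecting all roots found:

x = -3, x = 2, x = 3, x = 7


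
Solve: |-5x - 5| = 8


An absolute value equation |expr| = 8 gives two cases:
Case 1: -5x - 5 = 8
  -5x = 13, so x = -13/5
Case 2: -5x - 5 = -8
  -5x = -3, so x = 3/5

x = -13/5, x = 3/5


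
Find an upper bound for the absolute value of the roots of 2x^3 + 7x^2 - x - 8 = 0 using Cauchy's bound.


Cauchy's bound: all roots r satisfy |r| <= 1 + max(|a_i/a_n|) for i = 0,...,n-1
where a_n is the leading coefficient.

Coefficients: [2, 7, -1, -8]
Leading coefficient a_n = 2
Ratios |a_i/a_n|: 7/2, 1/2, 4
Maximum ratio: 4
Cauchy's bound: |r| <= 1 + 4 = 5

Upper bound = 5


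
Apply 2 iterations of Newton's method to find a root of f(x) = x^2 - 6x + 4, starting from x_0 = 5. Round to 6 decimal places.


Newton's method: x_(n+1) = x_n - f(x_n)/f'(x_n)
f(x) = x^2 - 6x + 4
f'(x) = 2x - 6

Iteration 1:
  f(5.000000) = -1.000000
  f'(5.000000) = 4.000000
  x_1 = 5.000000 - (-1.000000)/(4.000000) = 5.250000

Iteration 2:
  f(5.250000) = 0.062500
  f'(5.250000) = 4.500000
  x_2 = 5.250000 - (0.062500)/(4.500000) = 5.236111

x_2 = 5.236111


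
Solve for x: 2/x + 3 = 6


Subtract 3 from both sides: 2/x = 3
Multiply both sides by x: 2 = 3 * x
Divide by 3: x = 2/3

x = 2/3


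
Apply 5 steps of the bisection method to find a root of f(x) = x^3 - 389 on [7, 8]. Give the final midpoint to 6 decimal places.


f(x) = x^3 - 389
f(7) = -46 < 0
f(8) = 123 > 0

Step 1: midpoint = (7.000000 + 8.000000)/2 = 7.500000
  f(7.500000) = 32.875000
  f(mid) > 0, so root is in [7.000000, 7.500000]

Step 2: midpoint = (7.000000 + 7.500000)/2 = 7.250000
  f(7.250000) = -7.921875
  f(mid) < 0, so root is in [7.250000, 7.500000]

Step 3: midpoint = (7.250000 + 7.500000)/2 = 7.375000
  f(7.375000) = 12.130859
  f(mid) > 0, so root is in [7.250000, 7.375000]

Step 4: midpoint = (7.250000 + 7.375000)/2 = 7.312500
  f(7.312500) = 2.018799
  f(mid) > 0, so root is in [7.250000, 7.312500]

Step 5: midpoint = (7.250000 + 7.312500)/2 = 7.281250
  f(7.281250) = -2.972870
  f(mid) < 0, so root is in [7.281250, 7.312500]

midpoint = 7.281250


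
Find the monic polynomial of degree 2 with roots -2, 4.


A monic polynomial with roots -2, 4 is:
p(x) = (x + 2)(x - 4)
After multiplying by (x + 2): x + 2
After multiplying by (x - 4): x^2 - 2x - 8

x^2 - 2x - 8


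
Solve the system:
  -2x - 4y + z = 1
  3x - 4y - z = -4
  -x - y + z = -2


Using Cramer's rule. Expand each determinant along the first row.
D  = (-2)*[(-4)*1 - (-1)*(-1)] - (-4)*[3*1 - (-1)*(-1)] + 1*[3*(-1) - (-4)*(-1)]
  = (-2)*(-5) - (-4)*(2) + 1*(-7) = 11
Dx = 1*[(-4)*1 - (-1)*(-1)] - (-4)*[(-4)*1 - (-1)*(-2)] + 1*[(-4)*(-1) - (-4)*(-2)]
  = 1*(-5) - (-4)*(-6) + 1*(-4) = -33
Dy = (-2)*[(-4)*1 - (-1)*(-2)] - 1*[3*1 - (-1)*(-1)] + 1*[3*(-2) - (-4)*(-1)]
  = (-2)*(-6) - 1*(2) + 1*(-10) = 0
Dz = (-2)*[(-4)*(-2) - (-4)*(-1)] - (-4)*[3*(-2) - (-4)*(-1)] + 1*[3*(-1) - (-4)*(-1)]
  = (-2)*(4) - (-4)*(-10) + 1*(-7) = -55
x = Dx/D = -33/11 = -3, y = Dy/D = 0/11 = 0, z = Dz/D = -55/11 = -5
Check eq1: (-2)(-3) + (-4)(0) + (1)(-5) = 1 = 1 ✓
Check eq2: (3)(-3) + (-4)(0) + (-1)(-5) = -4 = -4 ✓
Check eq3: (-1)(-3) + (-1)(0) + (1)(-5) = -2 = -2 ✓

x = -3, y = 0, z = -5


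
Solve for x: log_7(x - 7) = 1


Convert to exponential form: x - 7 = 7^1 = 7
x = 7 + 7 = 14
Check: log_7(14 - 7) = log_7(7) = log_7(7) = 1 ✓

x = 14


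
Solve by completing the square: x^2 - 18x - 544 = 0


Start: x^2 - 18x - 544 = 0
Move constant: x^2 - 18x = 544
Half of -18 is -9, squared is 81
Add 81 to both sides: x^2 - 18x + 81 = 625
(x - 9)^2 = 625
x - 9 = ±25
x = 9 + 25 = 34 or x = 9 - 25 = -16

x = -16, x = 34


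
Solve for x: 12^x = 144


Express both sides with the same base.
144 = 12^2
Since the bases match: x = 2

x = 2


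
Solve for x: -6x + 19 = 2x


Starting with: -6x + 19 = 2x
Move all x terms to left: (-6 - 2)x = 0 - 19
Simplify: -8x = -19
Divide both sides by -8: x = 19/8

x = 19/8


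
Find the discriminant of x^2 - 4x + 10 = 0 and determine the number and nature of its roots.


For ax^2 + bx + c = 0, discriminant D = b^2 - 4ac
Here a = 1, b = -4, c = 10
D = (-4)^2 - 4(1)(10) = 16 - 40 = -24

D = -24 < 0
The equation has no real roots (2 complex conjugate roots).

Discriminant = -24, no real roots (2 complex conjugate roots)


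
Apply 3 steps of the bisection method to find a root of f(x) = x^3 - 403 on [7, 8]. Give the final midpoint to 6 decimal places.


f(x) = x^3 - 403
f(7) = -60 < 0
f(8) = 109 > 0

Step 1: midpoint = (7.000000 + 8.000000)/2 = 7.500000
  f(7.500000) = 18.875000
  f(mid) > 0, so root is in [7.000000, 7.500000]

Step 2: midpoint = (7.000000 + 7.500000)/2 = 7.250000
  f(7.250000) = -21.921875
  f(mid) < 0, so root is in [7.250000, 7.500000]

Step 3: midpoint = (7.250000 + 7.500000)/2 = 7.375000
  f(7.375000) = -1.869141
  f(mid) < 0, so root is in [7.375000, 7.500000]

midpoint = 7.375000


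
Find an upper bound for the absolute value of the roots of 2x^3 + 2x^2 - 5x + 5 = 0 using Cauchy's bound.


Cauchy's bound: all roots r satisfy |r| <= 1 + max(|a_i/a_n|) for i = 0,...,n-1
where a_n is the leading coefficient.

Coefficients: [2, 2, -5, 5]
Leading coefficient a_n = 2
Ratios |a_i/a_n|: 1, 5/2, 5/2
Maximum ratio: 5/2
Cauchy's bound: |r| <= 1 + 5/2 = 7/2

Upper bound = 7/2


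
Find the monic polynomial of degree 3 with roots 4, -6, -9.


A monic polynomial with roots 4, -6, -9 is:
p(x) = (x - 4)(x + 6)(x + 9)
After multiplying by (x - 4): x - 4
After multiplying by (x + 6): x^2 + 2x - 24
After multiplying by (x + 9): x^3 + 11x^2 - 6x - 216

x^3 + 11x^2 - 6x - 216


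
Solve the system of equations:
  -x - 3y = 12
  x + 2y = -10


Using Cramer's rule:
Determinant D = (-1)(2) - (1)(-3) = -2 + 3 = 1
Dx = (12)(2) - (-10)(-3) = 24 - 30 = -6
Dy = (-1)(-10) - (1)(12) = 10 - 12 = -2
x = Dx/D = -6/1 = -6
y = Dy/D = -2/1 = -2

x = -6, y = -2


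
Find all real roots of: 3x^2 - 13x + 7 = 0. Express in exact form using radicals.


Using the quadratic formula: x = (-b ± sqrt(b^2 - 4ac)) / (2a)
Here a = 3, b = -13, c = 7
Discriminant = b^2 - 4ac = (-13)^2 - 4(3)(7) = 169 - 84 = 85
Since discriminant = 85 > 0, there are two real roots.
x = (13 ± sqrt(85)) / 6
Numerically: x ≈ 3.7033 or x ≈ 0.6301

x = (13 + sqrt(85)) / 6 or x = (13 - sqrt(85)) / 6


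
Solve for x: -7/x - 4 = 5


Subtract -4 from both sides: -7/x = 9
Multiply both sides by x: -7 = 9 * x
Divide by 9: x = -7/9

x = -7/9


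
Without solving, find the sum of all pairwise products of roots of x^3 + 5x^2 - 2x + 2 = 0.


By Vieta's formulas for x^3 + bx^2 + cx + d = 0:
  r1 + r2 + r3 = -b/a = -5
  r1*r2 + r1*r3 + r2*r3 = c/a = -2
  r1*r2*r3 = -d/a = -2


Sum of pairwise products = -2
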